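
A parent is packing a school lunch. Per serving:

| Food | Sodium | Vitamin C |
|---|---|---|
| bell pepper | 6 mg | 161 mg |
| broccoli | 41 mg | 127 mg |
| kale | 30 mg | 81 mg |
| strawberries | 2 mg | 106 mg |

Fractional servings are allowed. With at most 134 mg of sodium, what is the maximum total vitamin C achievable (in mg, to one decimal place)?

7102.0 mg

Vitamin C per mg sodium: strawberries 53, bell pepper 26.83, broccoli 3.098, kale 2.7.
With no serving limits, spend the whole sodium allowance on strawberries: 134 mg / 2 mg × 106 mg = 7102.0 mg.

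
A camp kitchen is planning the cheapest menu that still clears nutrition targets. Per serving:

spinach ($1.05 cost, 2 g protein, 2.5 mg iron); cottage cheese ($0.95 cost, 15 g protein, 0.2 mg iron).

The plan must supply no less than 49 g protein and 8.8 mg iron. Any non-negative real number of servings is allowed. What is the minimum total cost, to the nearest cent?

Check every corner: each single food scaled to meet both minima, and each pair solved so both constraints bind.
spinach only: max(49/2, 8.8/2.5) = 24.5 servings → $25.73.
cottage cheese only: max(49/15, 8.8/0.2) = 44 servings → $41.80.
spinach + cottage cheese with both tight: 3.294 servings and 2.827 servings → $6.14.
The minimum over all feasible corners is $6.14.

$6.14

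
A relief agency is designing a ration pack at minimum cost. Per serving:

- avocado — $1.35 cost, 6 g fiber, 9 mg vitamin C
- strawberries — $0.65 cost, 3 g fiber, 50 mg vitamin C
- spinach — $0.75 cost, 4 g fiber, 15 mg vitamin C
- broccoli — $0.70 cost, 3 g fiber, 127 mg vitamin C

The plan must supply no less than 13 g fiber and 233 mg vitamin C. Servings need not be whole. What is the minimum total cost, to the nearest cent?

$2.66

The cheapest plan sits at a corner of the feasible region — with two constraints it uses at most two foods.
avocado only: max(13/6, 233/9) = 25.89 servings → $34.95.
strawberries only: max(13/3, 233/50) = 4.66 servings → $3.03.
spinach only: max(13/4, 233/15) = 15.53 servings → $11.65.
broccoli only: max(13/3, 233/127) = 4.333 servings → $3.03.
avocado + strawberries with both targets exact would need a negative amount; discard.
avocado + spinach: intersection lies outside the first quadrant.
avocado + broccoli with both tight: 1.295 servings and 1.743 servings → $2.97.
strawberries + spinach with both targets exact would need a negative amount; discard.
strawberries + broccoli with both tight: 4.121 servings and 0.2121 servings → $2.83.
spinach + broccoli with both tight: 2.056 servings and 1.592 servings → $2.66.
The minimum over all feasible corners is $2.66.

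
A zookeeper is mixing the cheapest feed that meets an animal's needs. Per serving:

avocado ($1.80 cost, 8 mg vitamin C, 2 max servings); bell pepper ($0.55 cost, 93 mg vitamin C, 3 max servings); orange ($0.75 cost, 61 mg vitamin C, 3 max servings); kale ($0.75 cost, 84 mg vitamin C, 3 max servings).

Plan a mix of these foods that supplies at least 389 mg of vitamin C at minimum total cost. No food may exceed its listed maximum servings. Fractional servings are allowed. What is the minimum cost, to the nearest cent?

Cost per mg of vitamin C: bell pepper $0.0059, kale $0.0089, orange $0.0123, avocado $0.2250.
Take 3 servings of bell pepper: +279.0 mg vitamin C for $1.65 (total $1.65, still need 110.0 mg).
Take 1.31 servings of kale: +110.0 mg vitamin C for $0.98 (total $2.63, still need 0.0 mg).
Greedy by cheapest-per-mg is optimal for a single linear constraint, so the minimum cost is $2.63.

$2.63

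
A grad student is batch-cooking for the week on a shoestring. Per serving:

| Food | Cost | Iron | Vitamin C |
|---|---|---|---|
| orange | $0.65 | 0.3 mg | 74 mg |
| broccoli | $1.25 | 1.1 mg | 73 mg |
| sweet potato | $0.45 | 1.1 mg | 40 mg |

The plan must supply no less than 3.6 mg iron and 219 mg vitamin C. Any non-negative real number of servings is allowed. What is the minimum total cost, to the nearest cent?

Check every corner: each single food scaled to meet both minima, and each pair solved so both constraints bind.
orange only: max(3.6/0.3, 219/74) = 12 servings → $7.80.
broccoli only: max(3.6/1.1, 219/73) = 3.273 servings → $4.09.
sweet potato only: max(3.6/1.1, 219/40) = 5.475 servings → $2.46.
orange + broccoli with both targets exact would need a negative amount; discard.
orange + sweet potato with both tight: 1.396 servings and 2.892 servings → $2.21.
broccoli + sweet potato with both tight: 2.669 servings and 0.6033 servings → $3.61.
The minimum over all feasible corners is $2.21.

$2.21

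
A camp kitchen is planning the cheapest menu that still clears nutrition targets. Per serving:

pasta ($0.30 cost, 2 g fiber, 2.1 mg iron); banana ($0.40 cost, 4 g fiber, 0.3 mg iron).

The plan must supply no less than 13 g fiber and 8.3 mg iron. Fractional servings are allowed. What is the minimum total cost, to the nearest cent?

$1.68

pasta only: max(13/2, 8.3/2.1) = 6.5 servings → $1.95.
banana only: max(13/4, 8.3/0.3) = 27.67 servings → $11.07.
pasta + banana with both tight: 3.756 servings and 1.372 servings → $1.68.
The minimum over all feasible corners is $1.68.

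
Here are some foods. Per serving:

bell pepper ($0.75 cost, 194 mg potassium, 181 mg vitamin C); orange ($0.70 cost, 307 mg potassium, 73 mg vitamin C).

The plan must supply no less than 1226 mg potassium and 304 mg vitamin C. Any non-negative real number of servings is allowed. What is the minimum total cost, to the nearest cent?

$2.82

For a min-cost LP with two ≥-constraints, a basic feasible solution has at most two positive variables.
bell pepper only: max(1226/194, 304/181) = 6.32 servings → $4.74.
orange only: max(1226/307, 304/73) = 4.164 servings → $2.92.
bell pepper + orange with both tight: 0.0925 servings and 3.935 servings → $2.82.
So the least-cost plan costs $2.82.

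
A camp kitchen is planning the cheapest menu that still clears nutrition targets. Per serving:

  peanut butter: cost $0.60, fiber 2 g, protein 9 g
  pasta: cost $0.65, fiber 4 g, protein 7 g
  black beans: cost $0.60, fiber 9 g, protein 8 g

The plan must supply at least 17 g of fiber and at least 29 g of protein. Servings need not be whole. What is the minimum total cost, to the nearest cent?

$2.03

At the optimum either one food covers both requirements or two foods hit both targets exactly; no other combination can be cheaper.
peanut butter only: max(17/2, 29/9) = 8.5 servings → $5.10.
pasta only: max(17/4, 29/7) = 4.25 servings → $2.76.
black beans only: max(17/9, 29/8) = 3.625 servings → $2.17.
peanut butter + pasta: the both-tight solution has a negative serving — not a feasible corner.
peanut butter + black beans with both tight: 1.923 servings and 1.462 servings → $2.03.
pasta + black beans with both tight: 4.032 servings and 0.09677 servings → $2.68.
The minimum over all feasible corners is $2.03.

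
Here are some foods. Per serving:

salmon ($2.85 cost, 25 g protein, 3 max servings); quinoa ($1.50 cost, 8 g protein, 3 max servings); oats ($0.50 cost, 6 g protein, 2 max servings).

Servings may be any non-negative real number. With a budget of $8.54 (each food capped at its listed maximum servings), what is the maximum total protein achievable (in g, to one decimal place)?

78.1 g

Protein per dollar: oats 12, salmon 8.772, quinoa 5.333.
Take 2 servings of oats: spends $1.00, +12.0 g protein (running total 12.0 g).
Take 2.646 servings of salmon: spends $7.54, +66.1 g protein (running total 78.1 g).
Filling greedily by protein-per-dollar is optimal for one linear limit, giving 78.1 g.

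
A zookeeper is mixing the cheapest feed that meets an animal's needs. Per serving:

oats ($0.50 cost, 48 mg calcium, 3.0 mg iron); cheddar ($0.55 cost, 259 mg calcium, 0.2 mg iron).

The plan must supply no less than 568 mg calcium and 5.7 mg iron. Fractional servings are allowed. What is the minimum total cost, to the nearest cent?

$1.91

An LP optimum is at a vertex; with two nutrient constraints at most two foods are used. Check each candidate.
oats only: max(568/48, 5.7/3.0) = 11.83 servings → $5.92.
cheddar only: max(568/259, 5.7/0.2) = 28.5 servings → $15.68.
oats + cheddar with both tight: 1.776 servings and 1.864 servings → $1.91.
Cheapest feasible corner: $1.91.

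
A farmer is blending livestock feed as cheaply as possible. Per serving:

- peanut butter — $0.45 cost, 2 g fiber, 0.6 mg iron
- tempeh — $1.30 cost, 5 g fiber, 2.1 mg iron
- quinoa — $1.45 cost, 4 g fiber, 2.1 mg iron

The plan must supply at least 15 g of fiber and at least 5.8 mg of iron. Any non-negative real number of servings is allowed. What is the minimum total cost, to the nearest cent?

$3.75

An LP optimum is at a vertex; with two nutrient constraints at most two foods are used. Check each candidate.
peanut butter only: max(15/2, 5.8/0.6) = 9.667 servings → $4.35.
tempeh only: max(15/5, 5.8/2.1) = 3 servings → $3.90.
quinoa only: max(15/4, 5.8/2.1) = 3.75 servings → $5.44.
peanut butter + tempeh with both tight: 2.083 servings and 2.167 servings → $3.75.
peanut butter + quinoa with both tight: 4.611 servings and 1.444 servings → $4.17.
tempeh + quinoa: the both-tight solution has a negative serving — not a feasible corner.
Cheapest feasible corner: $3.75.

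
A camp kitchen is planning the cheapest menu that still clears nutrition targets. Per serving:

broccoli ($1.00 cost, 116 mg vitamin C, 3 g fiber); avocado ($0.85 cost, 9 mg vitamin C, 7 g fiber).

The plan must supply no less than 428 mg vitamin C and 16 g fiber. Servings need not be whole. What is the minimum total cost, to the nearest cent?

$4.25

A basic optimal solution has at most two foods positive. Try each food alone and each pair with both targets met exactly.
broccoli only: max(428/116, 16/3) = 5.333 servings → $5.33.
avocado only: max(428/9, 16/7) = 47.56 servings → $40.42.
broccoli + avocado with both tight: 3.633 servings and 0.7287 servings → $4.25.
The minimum over all feasible corners is $4.25.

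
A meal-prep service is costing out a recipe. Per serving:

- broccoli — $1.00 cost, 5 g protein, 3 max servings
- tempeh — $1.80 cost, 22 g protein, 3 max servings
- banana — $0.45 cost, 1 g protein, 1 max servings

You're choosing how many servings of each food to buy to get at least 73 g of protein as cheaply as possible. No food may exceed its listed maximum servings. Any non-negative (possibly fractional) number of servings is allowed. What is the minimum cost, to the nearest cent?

Cost per g of protein: tempeh $0.0818, broccoli $0.2000, banana $0.4500.
Take 3 servings of tempeh: +66.0 g protein for $5.40 (total $5.40, still need 7.0 g).
Take 1.4 servings of broccoli: +7.0 g protein for $1.40 (total $6.80, still need 0.0 g).
Greedy by cheapest-per-g is optimal for a single linear constraint, so the minimum cost is $6.80.

$6.80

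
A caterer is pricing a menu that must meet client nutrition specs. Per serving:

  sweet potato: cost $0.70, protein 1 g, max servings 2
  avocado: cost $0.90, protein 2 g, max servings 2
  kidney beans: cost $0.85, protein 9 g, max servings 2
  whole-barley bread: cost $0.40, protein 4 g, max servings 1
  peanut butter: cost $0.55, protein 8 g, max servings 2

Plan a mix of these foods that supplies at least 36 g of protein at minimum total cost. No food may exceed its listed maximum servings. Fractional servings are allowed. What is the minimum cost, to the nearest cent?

$3.00

Cost per g of protein: peanut butter $0.0688, kidney beans $0.0944, whole-barley bread $0.1000, avocado $0.4500, sweet potato $0.7000.
Take 2 servings of peanut butter: +16.0 g protein for $1.10 (total $1.10, still need 20.0 g).
Take 2 servings of kidney beans: +18.0 g protein for $1.70 (total $2.80, still need 2.0 g).
Take 0.5 servings of whole-barley bread: +2.0 g protein for $0.20 (total $3.00, still need 0.0 g).
Greedy by cheapest-per-g is optimal for a single linear constraint, so the minimum cost is $3.00.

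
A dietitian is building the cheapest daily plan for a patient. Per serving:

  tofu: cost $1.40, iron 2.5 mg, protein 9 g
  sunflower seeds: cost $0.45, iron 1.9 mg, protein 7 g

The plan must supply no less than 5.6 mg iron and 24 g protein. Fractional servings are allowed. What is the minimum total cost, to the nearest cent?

$1.54

tofu only: max(5.6/2.5, 24/9) = 2.667 servings → $3.73.
sunflower seeds only: max(5.6/1.9, 24/7) = 3.429 servings → $1.54.
tofu + sunflower seeds: the both-tight solution has a negative serving — not a feasible corner.
So the least-cost plan costs $1.54.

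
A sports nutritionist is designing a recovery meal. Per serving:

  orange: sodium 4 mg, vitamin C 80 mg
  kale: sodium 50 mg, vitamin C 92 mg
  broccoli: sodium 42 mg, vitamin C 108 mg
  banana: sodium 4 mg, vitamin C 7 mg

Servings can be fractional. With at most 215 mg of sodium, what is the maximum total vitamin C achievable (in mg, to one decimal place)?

4300.0 mg

Vitamin C per mg sodium: orange 20, broccoli 2.571, kale 1.84, banana 1.75.
With no serving limits, spend the whole sodium allowance on orange: 215 mg / 4 mg × 80 mg = 4300.0 mg.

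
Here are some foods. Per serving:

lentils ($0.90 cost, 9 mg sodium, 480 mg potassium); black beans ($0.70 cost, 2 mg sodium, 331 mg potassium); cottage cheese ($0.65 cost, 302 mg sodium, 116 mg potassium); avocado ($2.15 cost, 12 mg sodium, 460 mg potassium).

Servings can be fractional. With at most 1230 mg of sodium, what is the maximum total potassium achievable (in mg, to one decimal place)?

Potassium per mg sodium: black beans 165.5, lentils 53.33, avocado 38.33, cottage cheese 0.3841.
With no serving limits, spend the whole sodium allowance on black beans: 1230 mg / 2 mg × 331 mg = 203565.0 mg.

203565.0 mg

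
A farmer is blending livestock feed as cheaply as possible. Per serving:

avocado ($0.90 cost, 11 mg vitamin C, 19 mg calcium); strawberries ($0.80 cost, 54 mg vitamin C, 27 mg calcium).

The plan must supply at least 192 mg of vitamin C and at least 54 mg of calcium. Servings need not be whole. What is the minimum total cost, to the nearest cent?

$2.84

At the optimum either one food covers both requirements or two foods hit both targets exactly; no other combination can be cheaper.
avocado only: max(192/11, 54/19) = 17.45 servings → $15.71.
strawberries only: max(192/54, 54/27) = 3.556 servings → $2.84.
avocado + strawberries: the both-tight solution has a negative serving — not a feasible corner.
Cheapest feasible corner: $2.84.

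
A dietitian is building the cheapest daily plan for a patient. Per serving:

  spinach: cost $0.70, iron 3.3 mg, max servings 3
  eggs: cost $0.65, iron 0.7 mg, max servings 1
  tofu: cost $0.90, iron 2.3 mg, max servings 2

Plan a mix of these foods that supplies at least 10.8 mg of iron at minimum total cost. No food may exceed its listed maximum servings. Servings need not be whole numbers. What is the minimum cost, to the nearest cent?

Cost per mg of iron: spinach $0.2121, tofu $0.3913, eggs $0.9286.
Take 3 servings of spinach: +9.9 mg iron for $2.10 (total $2.10, still need 0.9 mg).
Take 0.3913 servings of tofu: +0.9 mg iron for $0.35 (total $2.45, still need 0.0 mg).
Filling from the cheapest source first is optimal under one linear minimum: $2.45.

$2.45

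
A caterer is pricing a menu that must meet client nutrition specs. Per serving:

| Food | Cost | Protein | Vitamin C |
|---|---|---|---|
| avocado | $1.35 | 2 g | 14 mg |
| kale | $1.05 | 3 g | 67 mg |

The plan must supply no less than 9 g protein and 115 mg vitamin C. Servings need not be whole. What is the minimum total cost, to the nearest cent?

$3.15

A basic optimal solution has at most two foods positive. Try each food alone and each pair with both targets met exactly.
avocado only: max(9/2, 115/14) = 8.214 servings → $11.09.
kale only: max(9/3, 115/67) = 3 servings → $3.15.
avocado + kale with both tight: 2.804 servings and 1.13 servings → $4.97.
Cheapest feasible corner: $3.15.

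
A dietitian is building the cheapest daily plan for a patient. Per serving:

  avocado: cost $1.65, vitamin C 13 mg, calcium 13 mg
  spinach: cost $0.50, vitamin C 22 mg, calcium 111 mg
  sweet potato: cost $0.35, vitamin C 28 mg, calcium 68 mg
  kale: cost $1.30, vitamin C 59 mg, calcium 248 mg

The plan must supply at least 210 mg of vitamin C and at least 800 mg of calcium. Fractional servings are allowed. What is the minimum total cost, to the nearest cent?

$3.76

An LP optimum is at a vertex; with two nutrient constraints at most two foods are used. Check each candidate.
avocado only: max(210/13, 800/13) = 61.54 servings → $101.54.
spinach only: max(210/22, 800/111) = 9.545 servings → $4.77.
sweet potato only: max(210/28, 800/68) = 11.76 servings → $4.12.
kale only: max(210/59, 800/248) = 3.559 servings → $4.63.
avocado + spinach with both tight: 4.935 servings and 6.629 servings → $11.46.
avocado + sweet potato: the both-tight solution has a negative serving — not a feasible corner.
avocado + kale with both tight: 1.986 servings and 3.122 servings → $7.34.
spinach + sweet potato with both tight: 5.037 servings and 3.542 servings → $3.76.
spinach + kale: intersection lies outside the first quadrant.
sweet potato + kale with both tight: 1.664 servings and 2.769 servings → $4.18.
So the least-cost plan costs $3.76.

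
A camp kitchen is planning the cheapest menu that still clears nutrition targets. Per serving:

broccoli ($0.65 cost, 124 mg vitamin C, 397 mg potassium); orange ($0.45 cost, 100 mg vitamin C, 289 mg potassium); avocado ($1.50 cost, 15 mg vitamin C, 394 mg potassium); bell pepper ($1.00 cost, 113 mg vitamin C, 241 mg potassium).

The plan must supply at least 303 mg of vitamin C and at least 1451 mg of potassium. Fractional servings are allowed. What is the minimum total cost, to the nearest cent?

This is a tiny linear program; its minimum lies at a vertex of the feasible set. List the vertices and price them.
broccoli only: max(303/124, 1451/397) = 3.655 servings → $2.38.
orange only: max(303/100, 1451/289) = 5.021 servings → $2.26.
avocado only: max(303/15, 1451/394) = 20.2 servings → $30.30.
bell pepper only: max(303/113, 1451/241) = 6.021 servings → $6.02.
broccoli + orange: the both-tight solution has a negative serving — not a feasible corner.
broccoli + avocado with both tight: 2.275 servings and 1.39 servings → $3.56.
broccoli + bell pepper: intersection lies outside the first quadrant.
orange + avocado with both tight: 2.784 servings and 1.641 servings → $3.71.
orange + bell pepper: the both-tight solution has a negative serving — not a feasible corner.
avocado + bell pepper with both tight: 2.223 servings and 2.386 servings → $5.72.
So the least-cost plan costs $2.26.

$2.26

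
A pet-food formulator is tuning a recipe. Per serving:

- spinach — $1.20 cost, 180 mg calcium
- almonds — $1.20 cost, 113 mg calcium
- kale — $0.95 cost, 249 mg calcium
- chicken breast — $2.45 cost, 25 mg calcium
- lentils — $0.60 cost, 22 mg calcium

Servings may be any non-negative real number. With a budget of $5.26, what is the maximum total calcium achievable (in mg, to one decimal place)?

1378.7 mg

Calcium per dollar: kale 262.1, spinach 150, almonds 94.17, lentils 36.67, chicken breast 10.2.
With no serving limits, spend the whole cost allowance on kale: $5.26 / $0.95 × 249 mg = 1378.7 mg.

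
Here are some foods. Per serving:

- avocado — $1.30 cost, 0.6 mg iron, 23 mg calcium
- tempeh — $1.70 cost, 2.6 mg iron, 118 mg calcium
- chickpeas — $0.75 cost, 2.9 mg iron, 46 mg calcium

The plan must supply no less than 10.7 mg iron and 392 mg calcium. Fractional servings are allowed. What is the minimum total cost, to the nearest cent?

Compare the cost at each extreme point of the feasible region.
avocado only: max(10.7/0.6, 392/23) = 17.83 servings → $23.18.
tempeh only: max(10.7/2.6, 392/118) = 4.115 servings → $7.00.
chickpeas only: max(10.7/2.9, 392/46) = 8.522 servings → $6.39.
avocado + tempeh: the both-tight solution has a negative serving — not a feasible corner.
avocado + chickpeas with both tight: 16.49 servings and 0.2788 servings → $21.64.
tempeh + chickpeas with both tight: 2.896 servings and 1.093 servings → $5.74.
So the least-cost plan costs $5.74.

$5.74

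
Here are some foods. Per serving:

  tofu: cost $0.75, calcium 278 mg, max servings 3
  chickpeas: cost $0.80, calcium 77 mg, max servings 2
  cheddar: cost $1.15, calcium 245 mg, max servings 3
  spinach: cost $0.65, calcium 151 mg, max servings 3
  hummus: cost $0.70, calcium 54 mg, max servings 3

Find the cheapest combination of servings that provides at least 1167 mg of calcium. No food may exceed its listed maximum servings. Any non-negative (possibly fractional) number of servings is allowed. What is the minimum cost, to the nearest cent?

$3.68

Cost per mg of calcium: tofu $0.0027, spinach $0.0043, cheddar $0.0047, chickpeas $0.0104, hummus $0.0130.
Take 3 servings of tofu: +834.0 mg calcium for $2.25 (total $2.25, still need 333.0 mg).
Take 2.205 servings of spinach: +333.0 mg calcium for $1.43 (total $3.68, still need 0.0 mg).
Greedy by cheapest-per-mg is optimal for a single linear constraint, so the minimum cost is $3.68.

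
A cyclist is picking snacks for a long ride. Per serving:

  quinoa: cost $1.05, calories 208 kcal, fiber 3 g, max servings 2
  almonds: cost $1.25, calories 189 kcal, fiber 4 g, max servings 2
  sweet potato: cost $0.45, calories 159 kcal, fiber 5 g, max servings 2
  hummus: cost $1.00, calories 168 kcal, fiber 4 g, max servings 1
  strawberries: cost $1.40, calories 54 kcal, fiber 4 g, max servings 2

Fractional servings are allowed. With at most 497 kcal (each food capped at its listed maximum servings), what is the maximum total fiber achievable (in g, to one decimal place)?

Fiber per kcal: strawberries 0.07407, sweet potato 0.03145, hummus 0.02381, almonds 0.02116, quinoa 0.01442.
Take 2 servings of strawberries: uses 108 kcal, +8.0 g fiber (running total 8.0 g).
Take 2 servings of sweet potato: uses 318 kcal, +10.0 g fiber (running total 18.0 g).
Take 0.4226 servings of hummus: uses 71 kcal, +1.7 g fiber (running total 19.7 g).
Greedy by best ratio exhausts the calories allowance optimally: 19.7 g.

19.7 g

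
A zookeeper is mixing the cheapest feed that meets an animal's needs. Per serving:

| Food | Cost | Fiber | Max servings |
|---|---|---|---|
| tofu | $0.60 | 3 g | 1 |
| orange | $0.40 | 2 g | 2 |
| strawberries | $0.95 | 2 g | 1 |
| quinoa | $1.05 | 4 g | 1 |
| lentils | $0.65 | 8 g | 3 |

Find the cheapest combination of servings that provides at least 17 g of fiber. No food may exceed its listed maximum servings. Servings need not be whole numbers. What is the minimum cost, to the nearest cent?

Cost per g of fiber: lentils $0.0813, tofu $0.2000, orange $0.2000, quinoa $0.2625, strawberries $0.4750.
Take 2.125 servings of lentils: +17.0 g fiber for $1.38 (total $1.38, still need 0.0 g).
Greedy by cheapest-per-g is optimal for a single linear constraint, so the minimum cost is $1.38.

$1.38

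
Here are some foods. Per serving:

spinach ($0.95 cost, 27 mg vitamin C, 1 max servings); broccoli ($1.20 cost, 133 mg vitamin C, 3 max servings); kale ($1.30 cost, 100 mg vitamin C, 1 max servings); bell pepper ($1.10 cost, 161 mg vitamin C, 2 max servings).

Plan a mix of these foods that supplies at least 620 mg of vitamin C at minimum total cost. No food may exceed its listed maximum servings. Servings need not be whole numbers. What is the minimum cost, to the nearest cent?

Cost per mg of vitamin C: bell pepper $0.0068, broccoli $0.0090, kale $0.0130, spinach $0.0352.
Take 2 servings of bell pepper: +322.0 mg vitamin C for $2.20 (total $2.20, still need 298.0 mg).
Take 2.241 servings of broccoli: +298.0 mg vitamin C for $2.69 (total $4.89, still need 0.0 mg).
Filling from the cheapest source first is optimal under one linear minimum: $4.89.

$4.89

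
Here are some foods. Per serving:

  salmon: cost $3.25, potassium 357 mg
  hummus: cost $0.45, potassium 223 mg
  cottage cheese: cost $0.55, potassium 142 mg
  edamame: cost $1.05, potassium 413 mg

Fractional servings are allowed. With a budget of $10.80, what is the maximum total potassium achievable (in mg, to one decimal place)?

Potassium per dollar: hummus 495.6, edamame 393.3, cottage cheese 258.2, salmon 109.8.
With no serving limits, spend the whole cost allowance on hummus: $10.80 / $0.45 × 223 mg = 5352.0 mg.

5352.0 mg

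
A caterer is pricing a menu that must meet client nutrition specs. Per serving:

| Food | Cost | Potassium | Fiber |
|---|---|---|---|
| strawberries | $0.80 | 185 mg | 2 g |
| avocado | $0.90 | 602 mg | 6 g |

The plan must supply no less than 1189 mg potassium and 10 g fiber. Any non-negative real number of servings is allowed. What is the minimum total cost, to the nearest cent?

The cheapest plan sits at a corner of the feasible region — with two constraints it uses at most two foods.
strawberries only: max(1189/185, 10/2) = 6.427 servings → $5.14.
avocado only: max(1189/602, 10/6) = 1.975 servings → $1.78.
strawberries + avocado: intersection lies outside the first quadrant.
So the least-cost plan costs $1.78.

$1.78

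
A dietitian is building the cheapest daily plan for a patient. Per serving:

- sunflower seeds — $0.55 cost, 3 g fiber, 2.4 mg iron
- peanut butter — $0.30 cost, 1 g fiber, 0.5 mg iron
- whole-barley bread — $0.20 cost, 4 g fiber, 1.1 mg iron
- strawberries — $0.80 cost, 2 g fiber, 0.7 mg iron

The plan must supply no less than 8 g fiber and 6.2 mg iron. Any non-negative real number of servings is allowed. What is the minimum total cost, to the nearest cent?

An LP optimum is at a vertex; with two nutrient constraints at most two foods are used. Check each candidate.
sunflower seeds only: max(8/3, 6.2/2.4) = 2.667 servings → $1.47.
peanut butter only: max(8/1, 6.2/0.5) = 12.4 servings → $3.72.
whole-barley bread only: max(8/4, 6.2/1.1) = 5.636 servings → $1.13.
strawberries only: max(8/2, 6.2/0.7) = 8.857 servings → $7.09.
sunflower seeds + peanut butter with both tight: 2.444 servings and 0.6667 servings → $1.54.
sunflower seeds + whole-barley bread with both tight: 2.54 servings and 0.09524 servings → $1.42.
sunflower seeds + strawberries with both tight: 2.519 servings and 0.2222 servings → $1.56.
peanut butter + whole-barley bread: intersection lies outside the first quadrant.
peanut butter + strawberries with both targets exact would need a negative amount; discard.
whole-barley bread + strawberries with both targets exact would need a negative amount; discard.
The minimum over all feasible corners is $1.13.

$1.13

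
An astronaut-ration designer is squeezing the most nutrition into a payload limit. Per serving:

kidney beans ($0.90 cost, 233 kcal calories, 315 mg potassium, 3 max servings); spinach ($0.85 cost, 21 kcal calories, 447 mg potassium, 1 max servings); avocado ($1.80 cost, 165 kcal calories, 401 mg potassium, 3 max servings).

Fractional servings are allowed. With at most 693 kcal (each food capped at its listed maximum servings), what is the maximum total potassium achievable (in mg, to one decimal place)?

1889.3 mg

Potassium per kcal: spinach 21.29, avocado 2.43, kidney beans 1.352.
Take 1 serving of spinach: uses 21 kcal, +447.0 mg potassium (running total 447.0 mg).
Take 3 servings of avocado: uses 495 kcal, +1203.0 mg potassium (running total 1650.0 mg).
Take 0.7597 servings of kidney beans: uses 177 kcal, +239.3 mg potassium (running total 1889.3 mg).
Filling greedily by potassium-per-kcal is optimal for one linear limit, giving 1889.3 mg.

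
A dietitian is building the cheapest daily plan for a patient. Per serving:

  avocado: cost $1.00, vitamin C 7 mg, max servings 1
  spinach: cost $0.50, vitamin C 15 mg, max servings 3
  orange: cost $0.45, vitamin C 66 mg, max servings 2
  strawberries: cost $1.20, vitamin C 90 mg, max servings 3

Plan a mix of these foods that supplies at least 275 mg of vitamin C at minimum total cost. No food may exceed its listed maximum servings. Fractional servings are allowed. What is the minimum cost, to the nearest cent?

$2.81

Cost per mg of vitamin C: orange $0.0068, strawberries $0.0133, spinach $0.0333, avocado $0.1429.
Take 2 servings of orange: +132.0 mg vitamin C for $0.90 (total $0.90, still need 143.0 mg).
Take 1.589 servings of strawberries: +143.0 mg vitamin C for $1.91 (total $2.81, still need 0.0 mg).
Greedy by cheapest-per-mg is optimal for a single linear constraint, so the minimum cost is $2.81.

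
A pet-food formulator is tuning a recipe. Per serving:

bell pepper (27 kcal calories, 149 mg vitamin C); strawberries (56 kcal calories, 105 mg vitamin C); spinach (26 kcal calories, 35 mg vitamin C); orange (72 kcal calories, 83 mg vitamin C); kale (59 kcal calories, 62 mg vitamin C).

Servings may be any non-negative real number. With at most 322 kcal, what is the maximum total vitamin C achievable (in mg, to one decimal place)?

1777.0 mg

Vitamin C per kcal: bell pepper 5.519, strawberries 1.875, spinach 1.346, orange 1.153, kale 1.051.
With no serving limits, spend the whole calories allowance on bell pepper: 322 kcal / 27 kcal × 149 mg = 1777.0 mg.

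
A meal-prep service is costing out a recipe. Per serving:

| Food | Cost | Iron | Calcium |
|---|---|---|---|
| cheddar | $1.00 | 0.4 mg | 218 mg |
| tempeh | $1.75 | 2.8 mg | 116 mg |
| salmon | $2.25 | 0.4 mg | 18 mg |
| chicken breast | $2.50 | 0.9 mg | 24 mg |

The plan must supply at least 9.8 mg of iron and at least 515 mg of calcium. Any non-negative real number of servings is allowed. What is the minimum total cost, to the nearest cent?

$6.53

The cheapest plan sits at a corner of the feasible region — with two constraints it uses at most two foods.
cheddar only: max(9.8/0.4, 515/218) = 24.5 servings → $24.50.
tempeh only: max(9.8/2.8, 515/116) = 4.44 servings → $7.77.
salmon only: max(9.8/0.4, 515/18) = 28.61 servings → $64.38.
chicken breast only: max(9.8/0.9, 515/24) = 21.46 servings → $53.65.
cheddar + tempeh with both tight: 0.5411 servings and 3.423 servings → $6.53.
cheddar + salmon with both tight: 0.37 servings and 24.13 servings → $54.66.
cheddar + chicken breast with both tight: 1.223 servings and 10.35 servings → $27.09.
tempeh + salmon with both targets exact would need a negative amount; discard.
tempeh + chicken breast: intersection lies outside the first quadrant.
salmon + chicken breast: the both-tight solution has a negative serving — not a feasible corner.
The minimum over all feasible corners is $6.53.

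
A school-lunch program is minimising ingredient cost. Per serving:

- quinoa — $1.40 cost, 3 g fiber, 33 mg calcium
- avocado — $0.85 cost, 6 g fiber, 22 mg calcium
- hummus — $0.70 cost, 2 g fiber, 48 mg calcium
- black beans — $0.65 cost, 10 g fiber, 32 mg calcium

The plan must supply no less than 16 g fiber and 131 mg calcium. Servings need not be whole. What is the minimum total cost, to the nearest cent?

$2.13

The cheapest plan sits at a corner of the feasible region — with two constraints it uses at most two foods.
quinoa only: max(16/3, 131/33) = 5.333 servings → $7.47.
avocado only: max(16/6, 131/22) = 5.955 servings → $5.06.
hummus only: max(16/2, 131/48) = 8 servings → $5.60.
black beans only: max(16/10, 131/32) = 4.094 servings → $2.66.
quinoa + avocado with both tight: 3.288 servings and 1.023 servings → $5.47.
quinoa + hummus with both targets exact would need a negative amount; discard.
quinoa + black beans with both tight: 3.41 servings and 0.5769 servings → $5.15.
avocado + hummus with both tight: 2.074 servings and 1.779 servings → $3.01.
avocado + black beans with both targets exact would need a negative amount; discard.
hummus + black beans with both tight: 1.918 servings and 1.216 servings → $2.13.
Cheapest feasible corner: $2.13.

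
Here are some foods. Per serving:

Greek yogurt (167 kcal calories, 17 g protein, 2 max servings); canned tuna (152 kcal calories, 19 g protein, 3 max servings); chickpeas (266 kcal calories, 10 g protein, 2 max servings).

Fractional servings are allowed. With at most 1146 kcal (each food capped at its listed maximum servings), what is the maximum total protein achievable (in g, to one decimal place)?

104.4 g

Protein per kcal: canned tuna 0.125, Greek yogurt 0.1018, chickpeas 0.03759.
Take 3 servings of canned tuna: uses 456 kcal, +57.0 g protein (running total 57.0 g).
Take 2 servings of Greek yogurt: uses 334 kcal, +34.0 g protein (running total 91.0 g).
Take 1.338 servings of chickpeas: uses 356 kcal, +13.4 g protein (running total 104.4 g).
Filling greedily by protein-per-kcal is optimal for one linear limit, giving 104.4 g.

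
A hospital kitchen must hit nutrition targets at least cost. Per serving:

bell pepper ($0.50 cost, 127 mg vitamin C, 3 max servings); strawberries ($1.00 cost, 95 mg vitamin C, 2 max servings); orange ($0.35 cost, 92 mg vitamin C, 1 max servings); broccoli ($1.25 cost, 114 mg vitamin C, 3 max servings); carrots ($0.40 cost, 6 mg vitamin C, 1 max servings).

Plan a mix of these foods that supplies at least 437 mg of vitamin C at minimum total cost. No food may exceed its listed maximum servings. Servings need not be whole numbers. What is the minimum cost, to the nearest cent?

$1.71

Cost per mg of vitamin C: orange $0.0038, bell pepper $0.0039, strawberries $0.0105, broccoli $0.0110, carrots $0.0667.
Take 1 serving of orange: +92.0 mg vitamin C for $0.35 (total $0.35, still need 345.0 mg).
Take 2.717 servings of bell pepper: +345.0 mg vitamin C for $1.36 (total $1.71, still need 0.0 mg).
Greedy by cheapest-per-mg is optimal for a single linear constraint, so the minimum cost is $1.71.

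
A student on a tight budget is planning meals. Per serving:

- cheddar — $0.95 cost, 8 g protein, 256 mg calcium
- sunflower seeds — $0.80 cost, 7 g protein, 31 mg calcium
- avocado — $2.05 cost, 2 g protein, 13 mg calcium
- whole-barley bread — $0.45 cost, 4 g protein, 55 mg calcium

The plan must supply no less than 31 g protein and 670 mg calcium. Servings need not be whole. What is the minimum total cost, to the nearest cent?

$3.57

An LP optimum is at a vertex; with two nutrient constraints at most two foods are used. Check each candidate.
cheddar only: max(31/8, 670/256) = 3.875 servings → $3.68.
sunflower seeds only: max(31/7, 670/31) = 21.61 servings → $17.29.
avocado only: max(31/2, 670/13) = 51.54 servings → $105.65.
whole-barley bread only: max(31/4, 670/55) = 12.18 servings → $5.48.
cheddar + sunflower seeds with both tight: 2.415 servings and 1.668 servings → $3.63.
cheddar + avocado with both tight: 2.297 servings and 6.314 servings → $15.12.
cheddar + whole-barley bread with both tight: 1.67 servings and 4.411 servings → $3.57.
sunflower seeds + avocado: intersection lies outside the first quadrant.
sunflower seeds + whole-barley bread: intersection lies outside the first quadrant.
avocado + whole-barley bread: intersection lies outside the first quadrant.
The minimum over all feasible corners is $3.57.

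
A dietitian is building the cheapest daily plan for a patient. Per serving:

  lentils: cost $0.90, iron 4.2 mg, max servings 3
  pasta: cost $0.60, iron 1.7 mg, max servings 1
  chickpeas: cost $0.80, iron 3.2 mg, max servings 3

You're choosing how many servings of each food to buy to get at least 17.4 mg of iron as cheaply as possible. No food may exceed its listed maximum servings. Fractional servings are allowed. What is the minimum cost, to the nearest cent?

$3.90

Cost per mg of iron: lentils $0.2143, chickpeas $0.2500, pasta $0.3529.
Take 3 servings of lentils: +12.6 mg iron for $2.70 (total $2.70, still need 4.8 mg).
Take 1.5 servings of chickpeas: +4.8 mg iron for $1.20 (total $3.90, still need 0.0 mg).
Greedy by cheapest-per-mg is optimal for a single linear constraint, so the minimum cost is $3.90.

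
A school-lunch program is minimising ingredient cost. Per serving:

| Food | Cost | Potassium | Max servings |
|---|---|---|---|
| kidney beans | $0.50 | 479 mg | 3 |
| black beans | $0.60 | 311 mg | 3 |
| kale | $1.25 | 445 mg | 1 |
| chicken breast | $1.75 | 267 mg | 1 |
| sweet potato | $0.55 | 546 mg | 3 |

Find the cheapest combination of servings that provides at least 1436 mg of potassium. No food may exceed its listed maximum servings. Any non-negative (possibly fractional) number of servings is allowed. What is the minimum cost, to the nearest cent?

Cost per mg of potassium: sweet potato $0.0010, kidney beans $0.0010, black beans $0.0019, kale $0.0028, chicken breast $0.0066.
Take 2.63 servings of sweet potato: +1436.0 mg potassium for $1.45 (total $1.45, still need 0.0 mg).
Filling from the cheapest source first is optimal under one linear minimum: $1.45.

$1.45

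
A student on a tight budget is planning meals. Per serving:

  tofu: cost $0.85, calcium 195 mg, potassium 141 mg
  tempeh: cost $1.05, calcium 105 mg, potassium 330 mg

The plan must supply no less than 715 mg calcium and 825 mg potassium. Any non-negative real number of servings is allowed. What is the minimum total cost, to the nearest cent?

$3.83

A basic optimal solution has at most two foods positive. Try each food alone and each pair with both targets met exactly.
tofu only: max(715/195, 825/141) = 5.851 servings → $4.97.
tempeh only: max(715/105, 825/330) = 6.81 servings → $7.15.
tofu + tempeh with both tight: 3.014 servings and 1.212 servings → $3.83.
Cheapest feasible corner: $3.83.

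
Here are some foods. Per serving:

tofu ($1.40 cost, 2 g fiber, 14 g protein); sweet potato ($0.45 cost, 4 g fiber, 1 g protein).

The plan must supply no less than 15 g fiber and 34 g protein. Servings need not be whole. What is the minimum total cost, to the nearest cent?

Minimising a linear cost over {fiber ≥ 15, protein ≥ 34, servings ≥ 0} — the optimum is at a vertex, using one or two foods.
tofu only: max(15/2, 34/14) = 7.5 servings → $10.50.
sweet potato only: max(15/4, 34/1) = 34 servings → $15.30.
tofu + sweet potato with both tight: 2.241 servings and 2.63 servings → $4.32.
So the least-cost plan costs $4.32.

$4.32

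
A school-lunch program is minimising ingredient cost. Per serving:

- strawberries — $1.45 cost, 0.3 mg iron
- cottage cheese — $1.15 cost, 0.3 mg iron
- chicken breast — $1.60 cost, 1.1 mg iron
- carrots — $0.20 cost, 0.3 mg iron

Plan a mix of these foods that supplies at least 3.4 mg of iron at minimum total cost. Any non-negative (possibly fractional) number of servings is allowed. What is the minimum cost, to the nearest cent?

Cost per mg of iron: carrots $0.6667, chicken breast $1.4545, cottage cheese $3.8333, strawberries $4.8333.
With no serving limits, use only carrots: 3.4 mg / 0.3 mg = 11.33 servings × $0.20 = $2.27.

$2.27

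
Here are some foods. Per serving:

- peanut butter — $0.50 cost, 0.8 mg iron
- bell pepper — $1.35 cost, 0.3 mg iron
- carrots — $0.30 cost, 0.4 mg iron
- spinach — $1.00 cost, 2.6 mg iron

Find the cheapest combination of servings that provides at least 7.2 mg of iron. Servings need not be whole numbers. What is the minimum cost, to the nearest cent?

Cost per mg of iron: spinach $0.3846, peanut butter $0.6250, carrots $0.7500, bell pepper $4.5000.
With no serving limits, use only spinach: 7.2 mg / 2.6 mg = 2.769 servings × $1.00 = $2.77.

$2.77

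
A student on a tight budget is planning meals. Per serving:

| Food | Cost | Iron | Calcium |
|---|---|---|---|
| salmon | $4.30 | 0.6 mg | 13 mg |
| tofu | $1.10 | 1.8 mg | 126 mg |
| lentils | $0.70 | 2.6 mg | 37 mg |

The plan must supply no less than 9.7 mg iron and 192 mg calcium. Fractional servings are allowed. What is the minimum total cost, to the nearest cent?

$2.94

This is a tiny linear program; its minimum lies at a vertex of the feasible set. List the vertices and price them.
salmon only: max(9.7/0.6, 192/13) = 16.17 servings → $69.52.
tofu only: max(9.7/1.8, 192/126) = 5.389 servings → $5.93.
lentils only: max(9.7/2.6, 192/37) = 5.189 servings → $3.63.
salmon + tofu: the both-tight solution has a negative serving — not a feasible corner.
salmon + lentils with both tight: 12.09 servings and 0.9397 servings → $52.67.
tofu + lentils with both tight: 0.5375 servings and 3.359 servings → $2.94.
The minimum over all feasible corners is $2.94.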